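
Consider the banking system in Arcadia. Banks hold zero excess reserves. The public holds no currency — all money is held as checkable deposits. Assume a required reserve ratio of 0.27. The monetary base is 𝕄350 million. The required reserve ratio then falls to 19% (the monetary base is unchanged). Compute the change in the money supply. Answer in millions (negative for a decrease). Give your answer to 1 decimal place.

Initially m₁ = 1 / (0.27) ≈ 3.70370, so M₁ = 3.70370 × 350 = 1296.295 million.
After the change m₂ = 1 / (0.19) ≈ 5.26316, so M₂ = 5.26316 × 350 = 1842.106 million.
ΔM = M₂ − M₁ = 1842.106 − 1296.295 = 545.811 million.

𝕄545.8 million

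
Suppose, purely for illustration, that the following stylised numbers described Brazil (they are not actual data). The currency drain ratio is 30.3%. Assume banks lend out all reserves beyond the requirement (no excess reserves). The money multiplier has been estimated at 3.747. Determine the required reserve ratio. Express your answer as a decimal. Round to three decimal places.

0.045

Using m = 3.747. Since m = (1 + c)/(c + rr + e), the denominator satisfies c + rr + e = (1 + c)/m = (1 + 0.303) / 3.747 ≈ 0.347745.
With c = 0.303 and e = 0, the required reserve ratio is 0.347745 − 0.303 − 0 = 0.044745.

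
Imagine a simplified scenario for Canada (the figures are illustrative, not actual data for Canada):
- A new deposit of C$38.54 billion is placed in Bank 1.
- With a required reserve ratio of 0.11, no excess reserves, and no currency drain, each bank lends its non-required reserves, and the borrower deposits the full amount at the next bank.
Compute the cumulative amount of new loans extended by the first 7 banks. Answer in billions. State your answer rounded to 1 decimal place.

C$173.9 billion

Bank i lends (1 − rr)^i of the original deposit: Bank 1 lends 38.54·0.8900 = 34.3006, Bank 2 lends 38.54·0.8900² ≈ 30.5275, and so on.
Summing a geometric series: total = 38.54·[0.8900·(1 − 0.8900^7) / (1 − 0.8900)] ≈ 173.8999 billion.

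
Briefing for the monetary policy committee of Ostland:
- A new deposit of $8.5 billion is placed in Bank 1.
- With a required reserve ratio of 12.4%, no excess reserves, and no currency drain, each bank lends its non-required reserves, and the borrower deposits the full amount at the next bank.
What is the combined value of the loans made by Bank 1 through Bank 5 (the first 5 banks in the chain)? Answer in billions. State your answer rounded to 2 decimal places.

Bank i lends (1 − rr)^i of the original deposit: Bank 1 lends 8.5·0.8760 = 7.4460, Bank 2 lends 8.5·0.8760² ≈ 6.5227, and so on.
Summing a geometric series: total = 8.5·[0.8760·(1 − 0.8760^5) / (1 − 0.8760)] ≈ 29.0726 billion.

$29.07 billion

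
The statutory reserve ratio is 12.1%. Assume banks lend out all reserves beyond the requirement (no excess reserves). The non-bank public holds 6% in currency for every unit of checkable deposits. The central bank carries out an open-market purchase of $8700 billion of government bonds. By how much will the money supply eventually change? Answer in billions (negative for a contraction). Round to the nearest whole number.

$50950 billion

The money multiplier is m = (1 + c) / (rr + c) = (1 + 0.06) / (0.121 + 0.06) ≈ 5.85635.
The purchase adds 8700 billion of base, so ΔM = m × ΔMB = 5.85635 × (+8700) = 50950.245 billion.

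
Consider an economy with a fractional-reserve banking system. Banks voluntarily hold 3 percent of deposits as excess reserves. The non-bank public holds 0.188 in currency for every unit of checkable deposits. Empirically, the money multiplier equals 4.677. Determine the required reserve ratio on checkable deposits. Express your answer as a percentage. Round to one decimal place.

3.6%

Using m = 4.677. Since m = (1 + c)/(c + rr + e), the denominator satisfies c + rr + e = (1 + c)/m = (1 + 0.188) / 4.677 ≈ 0.254009.
With c = 0.188 and e = 0.03, the required reserve ratio on checkable deposits is 0.254009 − 0.188 − 0.03 = 0.036009.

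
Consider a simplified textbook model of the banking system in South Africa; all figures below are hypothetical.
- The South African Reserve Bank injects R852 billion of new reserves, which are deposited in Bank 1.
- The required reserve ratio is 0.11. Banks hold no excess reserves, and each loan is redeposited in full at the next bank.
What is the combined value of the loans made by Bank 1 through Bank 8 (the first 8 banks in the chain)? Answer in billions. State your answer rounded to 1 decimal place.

R4179.8 billion

Bank i lends (1 − rr)^i of the original deposit: Bank 1 lends 852·0.8900 = 758.2800, Bank 2 lends 852·0.8900² = 674.8692, and so on.
Summing a geometric series: total = 852·[0.8900·(1 − 0.8900^8) / (1 − 0.8900)] ≈ 4179.7849 billion.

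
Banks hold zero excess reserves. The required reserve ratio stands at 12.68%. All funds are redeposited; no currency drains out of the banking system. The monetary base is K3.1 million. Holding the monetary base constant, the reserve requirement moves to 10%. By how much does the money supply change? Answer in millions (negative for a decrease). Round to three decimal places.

K6.552 million

Initially m₁ = 1 / (0.1268) ≈ 7.88644, so M₁ = 7.88644 × 3.1 ≈ 24.448 million.
After the change m₂ = 1 / (0.1) = 10, so M₂ = 10 × 3.1 = 31 million.
ΔM = M₂ − M₁ = 31 − 24.448 = 6.552 million.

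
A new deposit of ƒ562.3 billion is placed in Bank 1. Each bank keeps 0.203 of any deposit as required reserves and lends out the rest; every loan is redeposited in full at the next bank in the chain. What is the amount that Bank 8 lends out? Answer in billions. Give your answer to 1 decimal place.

ƒ91.5 billion

Each bank lends a fraction (1 − rr) = 0.7970 of the deposit it receives, so Bank 8 receives 562.3·0.7970^7 and lends 562.3·0.7970^8 ≈ 91.5450 billion.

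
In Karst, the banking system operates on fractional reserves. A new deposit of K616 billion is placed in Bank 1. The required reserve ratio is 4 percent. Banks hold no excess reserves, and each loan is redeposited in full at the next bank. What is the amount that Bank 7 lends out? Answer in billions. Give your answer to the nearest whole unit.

Each bank lends a fraction (1 − rr) = 0.9600 of the deposit it receives, so Bank 7 receives 616·0.9600^6 and lends 616·0.9600^7 ≈ 462.8916 billion.

K463 billion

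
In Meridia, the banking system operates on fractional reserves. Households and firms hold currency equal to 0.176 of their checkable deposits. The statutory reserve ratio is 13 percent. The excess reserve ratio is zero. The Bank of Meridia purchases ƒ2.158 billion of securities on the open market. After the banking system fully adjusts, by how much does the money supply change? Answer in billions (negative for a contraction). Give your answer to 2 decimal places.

The money multiplier is m = (1 + c) / (rr + c) = (1 + 0.176) / (0.13 + 0.176) ≈ 3.8431.
The purchase adds 2.158 billion of base, so ΔM = m × ΔMB = 3.8431 × (+2.158) ≈ 8.2934 billion.

ƒ8.29 billion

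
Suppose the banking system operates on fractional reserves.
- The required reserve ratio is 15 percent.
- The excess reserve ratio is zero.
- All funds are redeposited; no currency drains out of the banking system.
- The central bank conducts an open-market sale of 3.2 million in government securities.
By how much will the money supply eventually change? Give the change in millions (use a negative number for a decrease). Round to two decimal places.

-21.33 million

The simple money multiplier is m = 1/rr = 1/0.15 ≈ 6.6667.
An open-market sale reduces the monetary base by 3.2 million, so ΔM = m × ΔMB = 6.6667 × (−3.2) ≈ -21.3334 million.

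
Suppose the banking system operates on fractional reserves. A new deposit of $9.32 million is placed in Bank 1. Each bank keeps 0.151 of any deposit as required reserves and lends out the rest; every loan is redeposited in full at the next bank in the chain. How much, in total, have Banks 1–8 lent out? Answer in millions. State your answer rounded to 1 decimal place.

Bank i lends (1 − rr)^i of the original deposit: Bank 1 lends 9.32·0.8490 ≈ 7.9127, Bank 2 lends 9.32·0.8490² ≈ 6.7179, and so on.
Summing a geometric series: total = 9.32·[0.8490·(1 − 0.8490^8) / (1 − 0.8490)] ≈ 38.2567 million.

$38.3 million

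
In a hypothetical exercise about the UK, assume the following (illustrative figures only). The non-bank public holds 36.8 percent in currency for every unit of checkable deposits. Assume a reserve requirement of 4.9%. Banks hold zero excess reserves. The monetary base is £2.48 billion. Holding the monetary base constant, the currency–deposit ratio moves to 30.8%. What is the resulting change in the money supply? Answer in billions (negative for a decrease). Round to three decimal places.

Initially m₁ = (1 + 0.368) / (0.049 + 0.368) ≈ 3.28058, so M₁ = 3.28058 × 2.48 ≈ 8.1358 billion.
After the change m₂ = (1 + 0.308) / (0.049 + 0.308) ≈ 3.66387, so M₂ = 3.66387 × 2.48 ≈ 9.0864 billion.
ΔM = M₂ − M₁ = 9.0864 − 8.1358 = 0.9506 billion.

£0.951 billion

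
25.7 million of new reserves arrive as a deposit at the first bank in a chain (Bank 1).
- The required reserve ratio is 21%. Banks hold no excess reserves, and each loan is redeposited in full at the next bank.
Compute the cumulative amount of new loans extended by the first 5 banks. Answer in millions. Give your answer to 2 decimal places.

66.93 million

Bank i lends (1 − rr)^i of the original deposit: Bank 1 lends 25.7·0.7900 = 20.3030, Bank 2 lends 25.7·0.7900² ≈ 16.0394, and so on.
Summing a geometric series: total = 25.7·[0.7900·(1 − 0.7900^5) / (1 − 0.7900)] ≈ 66.9317 million.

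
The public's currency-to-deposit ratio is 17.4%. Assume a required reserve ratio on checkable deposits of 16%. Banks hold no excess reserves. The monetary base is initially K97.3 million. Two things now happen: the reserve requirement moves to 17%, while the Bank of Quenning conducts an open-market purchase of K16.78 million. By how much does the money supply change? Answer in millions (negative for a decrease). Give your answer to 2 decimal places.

Before: m₁ = (1 + 0.174) / (0.16 + 0.174) ≈ 3.514970, MB₁ = 97.3, so M₁ = 3.514970 × 97.3 ≈ 342.0066 million.
After: m₂ = (1 + 0.174) / (0.17 + 0.174) ≈ 3.412791, MB₂ = 97.3 + 16.78 = 114.08, so M₂ = 3.412791 × 114.08 ≈ 389.3312 million.
ΔM = M₂ − M₁ = 389.3312 − 342.0066 = 47.3246 million.

K47.32 million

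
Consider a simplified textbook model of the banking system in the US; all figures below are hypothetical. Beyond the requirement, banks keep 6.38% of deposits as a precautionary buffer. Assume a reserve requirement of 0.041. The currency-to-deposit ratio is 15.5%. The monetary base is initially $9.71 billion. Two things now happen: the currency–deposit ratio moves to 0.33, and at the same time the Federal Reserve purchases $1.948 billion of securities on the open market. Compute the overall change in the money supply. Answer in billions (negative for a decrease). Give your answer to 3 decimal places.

-7.508 billion

Before: m₁ = (1 + 0.155) / (0.041 + 0.0638 + 0.155) ≈ 4.445727, MB₁ = 9.71, so M₁ = 4.445727 × 9.71 ≈ 43.168 billion.
After: m₂ = (1 + 0.33) / (0.041 + 0.0638 + 0.33) ≈ 3.058878, MB₂ = 9.71 + 1.948 = 11.658, so M₂ = 3.058878 × 11.658 ≈ 35.6604 billion.
ΔM = M₂ − M₁ = 35.6604 − 43.168 = -7.5076 billion.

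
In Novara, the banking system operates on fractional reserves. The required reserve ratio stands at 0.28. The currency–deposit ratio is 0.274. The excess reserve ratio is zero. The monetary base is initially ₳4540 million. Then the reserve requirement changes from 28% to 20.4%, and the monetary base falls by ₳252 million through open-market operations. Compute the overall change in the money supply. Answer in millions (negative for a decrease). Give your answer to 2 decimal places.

₳988.33 million

Before: m₁ = (1 + 0.274) / (0.28 + 0.274) ≈ 2.2996390, MB₁ = 4540, so M₁ = 2.2996390 × 4540 ≈ 10440.3611 million.
After: m₂ = (1 + 0.274) / (0.204 + 0.274) ≈ 2.6652720, MB₂ = 4540 − 252 = 4288, so M₂ = 2.6652720 × 4288 ≈ 11428.6863 million.
ΔM = M₂ − M₁ = 11428.6863 − 10440.3611 = 988.3252 million.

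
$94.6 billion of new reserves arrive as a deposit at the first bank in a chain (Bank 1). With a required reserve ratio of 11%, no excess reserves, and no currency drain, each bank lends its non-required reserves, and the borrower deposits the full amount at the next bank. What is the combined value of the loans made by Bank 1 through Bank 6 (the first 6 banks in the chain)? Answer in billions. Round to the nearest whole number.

$385 billion

Bank i lends (1 − rr)^i of the original deposit: Bank 1 lends 94.6·0.8900 = 84.1940, Bank 2 lends 94.6·0.8900² ≈ 74.9327, and so on.
Summing a geometric series: total = 94.6·[0.8900·(1 − 0.8900^6) / (1 − 0.8900)] ≈ 385.0105 billion.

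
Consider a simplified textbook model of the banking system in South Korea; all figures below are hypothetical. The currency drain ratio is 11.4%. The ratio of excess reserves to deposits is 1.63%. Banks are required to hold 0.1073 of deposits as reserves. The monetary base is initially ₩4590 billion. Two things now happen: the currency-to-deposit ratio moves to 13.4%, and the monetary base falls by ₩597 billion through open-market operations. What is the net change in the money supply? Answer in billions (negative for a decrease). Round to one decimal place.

Before: m₁ = (1 + 0.114) / (0.1073 + 0.0163 + 0.114) ≈ 4.688552, MB₁ = 4590, so M₁ = 4.688552 × 4590 ≈ 21520.4537 billion.
After: m₂ = (1 + 0.134) / (0.1073 + 0.0163 + 0.134) ≈ 4.402174, MB₂ = 4590 − 597 = 3993, so M₂ = 4.402174 × 3993 ≈ 17577.8808 billion.
ΔM = M₂ − M₁ = 17577.8808 − 21520.4537 = -3942.5729 billion.

-3942.6 billion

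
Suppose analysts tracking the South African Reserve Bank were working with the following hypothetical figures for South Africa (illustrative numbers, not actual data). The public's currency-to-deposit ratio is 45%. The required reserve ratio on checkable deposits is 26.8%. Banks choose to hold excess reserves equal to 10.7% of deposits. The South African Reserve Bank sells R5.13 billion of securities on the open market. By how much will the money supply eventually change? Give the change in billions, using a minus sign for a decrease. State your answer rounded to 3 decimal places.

-9.016 billion

The money multiplier is m = (1 + c) / (rr + e + c) = (1 + 0.45) / (0.268 + 0.107 + 0.45) ≈ 1.75758.
The sale removes 5.13 billion of base, so ΔM = m × ΔMB = 1.75758 × (−5.13) ≈ -9.0164 billion.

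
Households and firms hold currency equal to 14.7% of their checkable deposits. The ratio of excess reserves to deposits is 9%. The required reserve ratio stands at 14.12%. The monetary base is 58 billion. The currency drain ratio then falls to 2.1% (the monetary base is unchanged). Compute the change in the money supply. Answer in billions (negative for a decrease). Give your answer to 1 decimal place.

58.9 billion

Initially m₁ = (1 + 0.147) / (0.1412 + 0.09 + 0.147) ≈ 3.0328, so M₁ = 3.0328 × 58 = 175.9024 billion.
After the change m₂ = (1 + 0.021) / (0.1412 + 0.09 + 0.021) ≈ 4.0484, so M₂ = 4.0484 × 58 = 234.8072 billion.
ΔM = M₂ − M₁ = 234.8072 − 175.9024 = 58.9048 billion.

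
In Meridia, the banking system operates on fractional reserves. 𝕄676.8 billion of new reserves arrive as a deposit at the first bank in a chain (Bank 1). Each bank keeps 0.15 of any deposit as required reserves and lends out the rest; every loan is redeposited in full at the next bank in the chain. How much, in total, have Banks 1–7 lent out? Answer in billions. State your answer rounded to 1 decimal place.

𝕄2605.7 billion

Bank i lends (1 − rr)^i of the original deposit: Bank 1 lends 676.8·0.8500 = 575.2800, Bank 2 lends 676.8·0.8500² = 488.9880, and so on.
Summing a geometric series: total = 676.8·[0.8500·(1 − 0.8500^7) / (1 − 0.8500)] ≈ 2605.7228 billion.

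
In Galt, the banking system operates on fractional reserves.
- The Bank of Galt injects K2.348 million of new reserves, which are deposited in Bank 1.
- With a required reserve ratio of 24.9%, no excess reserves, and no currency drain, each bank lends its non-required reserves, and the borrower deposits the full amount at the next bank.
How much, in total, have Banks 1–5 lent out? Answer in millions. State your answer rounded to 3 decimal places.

K5.390 million

Bank i lends (1 − rr)^i of the original deposit: Bank 1 lends 2.348·0.7510 ≈ 1.7633, Bank 2 lends 2.348·0.7510² ≈ 1.3243, and so on.
Summing a geometric series: total = 2.348·[0.7510·(1 − 0.7510^5) / (1 − 0.7510)] ≈ 5.3900 million.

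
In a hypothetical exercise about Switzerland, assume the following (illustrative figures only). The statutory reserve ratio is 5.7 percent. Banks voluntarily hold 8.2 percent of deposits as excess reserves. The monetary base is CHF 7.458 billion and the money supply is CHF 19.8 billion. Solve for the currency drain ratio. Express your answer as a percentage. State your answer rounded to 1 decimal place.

Using m = M/MB = 19.8/7.458 ≈ 2.654867. From m = (1 + c)/(c + rr + e), rearranging gives 1 + c = m·(c + rr + e), so c·(1 − m) = m·(rr + e) − 1.
Hence c = [m·(rr + e) − 1]/(1 − m) = [2.654867 × (0.057 + 0.082) − 1] / (1 − 2.654867) ≈ 0.381284.

38.1%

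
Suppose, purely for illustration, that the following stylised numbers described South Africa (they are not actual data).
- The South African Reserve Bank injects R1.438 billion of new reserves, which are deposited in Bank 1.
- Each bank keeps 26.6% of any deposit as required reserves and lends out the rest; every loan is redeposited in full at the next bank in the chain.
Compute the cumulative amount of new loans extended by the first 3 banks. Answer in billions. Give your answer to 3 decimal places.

R2.399 billion

Bank i lends (1 − rr)^i of the original deposit: Bank 1 lends 1.438·0.7340 ≈ 1.0555, Bank 2 lends 1.438·0.7340² ≈ 0.7747, and so on.
Summing a geometric series: total = 1.438·[0.7340·(1 − 0.7340^3) / (1 − 0.7340)] ≈ 2.3989 billion.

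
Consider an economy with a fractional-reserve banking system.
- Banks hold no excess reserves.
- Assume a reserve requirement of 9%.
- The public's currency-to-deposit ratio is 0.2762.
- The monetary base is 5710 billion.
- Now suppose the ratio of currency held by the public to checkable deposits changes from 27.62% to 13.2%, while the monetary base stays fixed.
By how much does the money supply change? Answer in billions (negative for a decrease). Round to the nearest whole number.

Initially m₁ = (1 + 0.2762) / (0.09 + 0.2762) ≈ 3.48498, so M₁ = 3.48498 × 5710 = 19899.2358 billion.
After the change m₂ = (1 + 0.132) / (0.09 + 0.132) ≈ 5.09910, so M₂ = 5.09910 × 5710 = 29115.861 billion.
ΔM = M₂ − M₁ = 29115.861 − 19899.2358 = 9216.6252 billion.

9217 billion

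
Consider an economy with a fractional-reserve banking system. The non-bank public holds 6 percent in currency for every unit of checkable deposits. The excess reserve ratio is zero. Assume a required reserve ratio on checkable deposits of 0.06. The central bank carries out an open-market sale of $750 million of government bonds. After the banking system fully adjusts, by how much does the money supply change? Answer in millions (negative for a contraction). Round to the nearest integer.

-6625 million

The money multiplier is m = (1 + c) / (rr + c) = (1 + 0.06) / (0.06 + 0.06) ≈ 8.8333.
The sale removes 750 million of base, so ΔM = m × ΔMB = 8.8333 × (−750) = -6624.975 million.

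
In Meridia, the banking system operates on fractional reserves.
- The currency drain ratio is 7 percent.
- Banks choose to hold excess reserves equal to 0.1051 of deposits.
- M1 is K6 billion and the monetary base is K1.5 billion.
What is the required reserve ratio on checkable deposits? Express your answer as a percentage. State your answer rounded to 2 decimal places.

Using m = M/MB = 6/1.5 = 4.000000. Since m = (1 + c)/(c + rr + e), the denominator satisfies c + rr + e = (1 + c)/m = (1 + 0.07) / 4.000000 = 0.267500.
With c = 0.07 and e = 0.1051, the required reserve ratio on checkable deposits is 0.267500 − 0.07 − 0.1051 = 0.0924.

9.24%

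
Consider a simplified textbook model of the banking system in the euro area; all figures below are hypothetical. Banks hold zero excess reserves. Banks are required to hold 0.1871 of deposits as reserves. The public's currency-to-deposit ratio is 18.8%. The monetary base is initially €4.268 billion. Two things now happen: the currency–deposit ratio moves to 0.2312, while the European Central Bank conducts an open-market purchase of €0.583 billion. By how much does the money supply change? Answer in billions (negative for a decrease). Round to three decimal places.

€0.761 billion

Before: m₁ = (1 + 0.188) / (0.1871 + 0.188) ≈ 3.16716, MB₁ = 4.268, so M₁ = 3.16716 × 4.268 ≈ 13.5174 billion.
After: m₂ = (1 + 0.2312) / (0.1871 + 0.2312) ≈ 2.94334, MB₂ = 4.268 + 0.583 = 4.851, so M₂ = 2.94334 × 4.851 ≈ 14.2781 billion.
ΔM = M₂ − M₁ = 14.2781 − 13.5174 = 0.7607 billion.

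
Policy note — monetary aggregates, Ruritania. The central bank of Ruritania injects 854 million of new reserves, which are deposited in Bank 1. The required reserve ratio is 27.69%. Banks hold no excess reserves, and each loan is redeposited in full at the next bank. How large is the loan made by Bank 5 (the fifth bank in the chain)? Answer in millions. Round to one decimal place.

168.8 million

Each bank lends a fraction (1 − rr) = 0.7231 of the deposit it receives, so Bank 5 receives 854·0.7231^4 and lends 854·0.7231^5 ≈ 168.8300 million.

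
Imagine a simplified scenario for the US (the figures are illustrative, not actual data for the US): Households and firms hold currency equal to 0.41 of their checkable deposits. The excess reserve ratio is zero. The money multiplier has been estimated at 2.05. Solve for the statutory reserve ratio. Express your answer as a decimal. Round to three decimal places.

0.278

Using m = 2.05. Since m = (1 + c)/(c + rr + e), the denominator satisfies c + rr + e = (1 + c)/m = (1 + 0.41) / 2.05 ≈ 0.687805.
With c = 0.41 and e = 0, the statutory reserve ratio is 0.687805 − 0.41 − 0 = 0.277805.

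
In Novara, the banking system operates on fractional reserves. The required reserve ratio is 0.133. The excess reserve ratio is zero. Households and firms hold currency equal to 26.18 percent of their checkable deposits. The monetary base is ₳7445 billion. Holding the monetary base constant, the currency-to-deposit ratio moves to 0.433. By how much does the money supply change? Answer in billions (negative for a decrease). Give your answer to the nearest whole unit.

Initially m₁ = (1 + 0.2618) / (0.133 + 0.2618) ≈ 3.19605, so M₁ = 3.19605 × 7445 ≈ 23794.5923 billion.
After the change m₂ = (1 + 0.433) / (0.133 + 0.433) ≈ 2.53180, so M₂ = 2.53180 × 7445 = 18849.251 billion.
ΔM = M₂ − M₁ = 18849.251 − 23794.5923 = -4945.3413 billion.

-4945 billion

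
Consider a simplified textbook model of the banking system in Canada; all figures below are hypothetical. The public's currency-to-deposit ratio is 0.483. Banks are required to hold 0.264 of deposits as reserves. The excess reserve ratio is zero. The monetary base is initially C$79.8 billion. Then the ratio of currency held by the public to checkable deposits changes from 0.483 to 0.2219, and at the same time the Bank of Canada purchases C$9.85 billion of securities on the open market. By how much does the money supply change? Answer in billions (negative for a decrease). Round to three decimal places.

C$67.019 billion

Before: m₁ = (1 + 0.483) / (0.264 + 0.483) ≈ 1.985274, MB₁ = 79.8, so M₁ = 1.985274 × 79.8 ≈ 158.4249 billion.
After: m₂ = (1 + 0.2219) / (0.264 + 0.2219) ≈ 2.514715, MB₂ = 79.8 + 9.85 = 89.65, so M₂ = 2.514715 × 89.65 ≈ 225.4442 billion.
ΔM = M₂ − M₁ = 225.4442 − 158.4249 = 67.0193 billion.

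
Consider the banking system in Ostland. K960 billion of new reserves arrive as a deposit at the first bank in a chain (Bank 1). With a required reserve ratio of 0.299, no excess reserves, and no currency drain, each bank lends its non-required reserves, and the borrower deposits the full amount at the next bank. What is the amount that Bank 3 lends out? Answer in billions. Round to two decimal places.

K330.69 billion

Each bank lends a fraction (1 − rr) = 0.7010 of the deposit it receives, so Bank 3 receives 960·0.7010^2 and lends 960·0.7010^3 ≈ 330.6932 billion.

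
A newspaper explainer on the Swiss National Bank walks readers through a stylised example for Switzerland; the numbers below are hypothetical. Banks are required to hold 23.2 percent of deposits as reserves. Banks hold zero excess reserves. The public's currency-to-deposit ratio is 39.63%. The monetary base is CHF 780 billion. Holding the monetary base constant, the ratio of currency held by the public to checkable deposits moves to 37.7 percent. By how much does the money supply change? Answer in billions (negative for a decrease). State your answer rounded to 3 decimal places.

CHF 30.215 billion

Initially m₁ = (1 + 0.3963) / (0.232 + 0.3963) ≈ 2.2223460, so M₁ = 2.2223460 × 780 ≈ 1733.4299 billion.
After the change m₂ = (1 + 0.377) / (0.232 + 0.377) ≈ 2.2610837, so M₂ = 2.2610837 × 780 ≈ 1763.6453 billion.
ΔM = M₂ − M₁ = 1763.6453 − 1733.4299 = 30.2154 billion.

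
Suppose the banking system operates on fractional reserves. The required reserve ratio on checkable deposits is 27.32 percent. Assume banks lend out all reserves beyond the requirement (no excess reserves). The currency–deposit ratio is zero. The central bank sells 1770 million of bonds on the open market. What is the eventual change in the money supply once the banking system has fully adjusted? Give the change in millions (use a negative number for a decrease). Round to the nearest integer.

The simple money multiplier is m = 1/rr = 1/0.2732 ≈ 3.66032.
An open-market sale reduces the monetary base by 1770 million, so ΔM = m × ΔMB = 3.66032 × (−1770) = -6478.7664 million.

-6479 million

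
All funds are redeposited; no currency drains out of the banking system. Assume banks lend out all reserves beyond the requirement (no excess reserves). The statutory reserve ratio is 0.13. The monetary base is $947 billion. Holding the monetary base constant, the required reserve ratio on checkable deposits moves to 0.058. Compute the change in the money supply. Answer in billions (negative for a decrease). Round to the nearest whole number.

Initially m₁ = 1 / (0.13) ≈ 7.6923, so M₁ = 7.6923 × 947 = 7284.6081 billion.
After the change m₂ = 1 / (0.058) ≈ 17.2414, so M₂ = 17.2414 × 947 = 16327.6058 billion.
ΔM = M₂ − M₁ = 16327.6058 − 7284.6081 = 9042.9977 billion.

$9043 billion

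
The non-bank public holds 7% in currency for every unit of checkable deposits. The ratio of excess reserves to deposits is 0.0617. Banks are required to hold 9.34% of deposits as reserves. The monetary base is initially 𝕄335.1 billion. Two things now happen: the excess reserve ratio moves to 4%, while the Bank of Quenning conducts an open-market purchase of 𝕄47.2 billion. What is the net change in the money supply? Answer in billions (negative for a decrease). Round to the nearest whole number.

Before: m₁ = (1 + 0.07) / (0.0934 + 0.0617 + 0.07) ≈ 4.7534, MB₁ = 335.1, so M₁ = 4.7534 × 335.1 ≈ 1592.8643 billion.
After: m₂ = (1 + 0.07) / (0.0934 + 0.04 + 0.07) ≈ 5.2606, MB₂ = 335.1 + 47.2 = 382.3, so M₂ = 5.2606 × 382.3 ≈ 2011.1274 billion.
ΔM = M₂ − M₁ = 2011.1274 − 1592.8643 = 418.2631 billion.

𝕄418 billion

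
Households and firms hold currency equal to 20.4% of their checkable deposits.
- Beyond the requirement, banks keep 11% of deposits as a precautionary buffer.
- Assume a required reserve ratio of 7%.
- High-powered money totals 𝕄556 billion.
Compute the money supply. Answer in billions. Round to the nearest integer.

The money multiplier is m = (1 + c) / (rr + e + c) = (1 + 0.204) / (0.07 + 0.11 + 0.204) ≈ 3.1354.
So M = m × MB = 3.1354 × 556 = 1743.2824 billion.

𝕄1743 billion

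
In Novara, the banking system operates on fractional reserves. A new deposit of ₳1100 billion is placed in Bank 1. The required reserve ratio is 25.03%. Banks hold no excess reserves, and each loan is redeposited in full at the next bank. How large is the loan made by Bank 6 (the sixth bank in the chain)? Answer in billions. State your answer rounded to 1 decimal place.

₳195.3 billion

Each bank lends a fraction (1 − rr) = 0.7497 of the deposit it receives, so Bank 6 receives 1100·0.7497^5 and lends 1100·0.7497^6 ≈ 195.3070 billion.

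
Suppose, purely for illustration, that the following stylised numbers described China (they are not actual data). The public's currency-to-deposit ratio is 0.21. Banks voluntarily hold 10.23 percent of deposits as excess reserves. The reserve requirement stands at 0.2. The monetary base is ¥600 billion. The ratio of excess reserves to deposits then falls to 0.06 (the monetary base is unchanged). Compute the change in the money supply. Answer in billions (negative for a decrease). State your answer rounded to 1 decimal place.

Initially m₁ = (1 + 0.21) / (0.2 + 0.1023 + 0.21) ≈ 2.36190, so M₁ = 2.36190 × 600 = 1417.14 billion.
After the change m₂ = (1 + 0.21) / (0.2 + 0.06 + 0.21) ≈ 2.57447, so M₂ = 2.57447 × 600 = 1544.682 billion.
ΔM = M₂ − M₁ = 1544.682 − 1417.14 = 127.542 billion.

¥127.5 billion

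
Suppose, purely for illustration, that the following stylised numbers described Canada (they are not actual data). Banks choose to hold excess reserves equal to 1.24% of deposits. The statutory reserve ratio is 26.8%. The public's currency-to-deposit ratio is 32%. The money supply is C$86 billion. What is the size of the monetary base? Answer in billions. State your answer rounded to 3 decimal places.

The money multiplier is m = (1 + c) / (rr + e + c) = (1 + 0.32) / (0.268 + 0.0124 + 0.32) ≈ 2.198534.
MB = M / m = 86 / 2.198534 ≈ 39.117 billion.

C$39.117 billion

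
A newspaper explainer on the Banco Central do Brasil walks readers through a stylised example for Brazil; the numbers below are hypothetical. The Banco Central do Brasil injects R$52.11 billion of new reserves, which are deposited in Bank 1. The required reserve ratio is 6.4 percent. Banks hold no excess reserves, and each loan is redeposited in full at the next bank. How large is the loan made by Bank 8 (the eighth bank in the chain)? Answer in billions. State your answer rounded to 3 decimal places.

R$30.699 billion

Each bank lends a fraction (1 − rr) = 0.9360 of the deposit it receives, so Bank 8 receives 52.11·0.9360^7 and lends 52.11·0.9360^8 ≈ 30.6993 billion.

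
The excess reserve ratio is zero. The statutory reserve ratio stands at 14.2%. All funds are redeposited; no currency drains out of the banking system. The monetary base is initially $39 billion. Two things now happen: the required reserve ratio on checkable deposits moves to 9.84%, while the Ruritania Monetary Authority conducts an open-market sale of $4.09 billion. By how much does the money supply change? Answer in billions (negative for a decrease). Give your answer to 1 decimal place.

$80.1 billion

Before: m₁ = 1 / (0.142) ≈ 7.0423, MB₁ = 39, so M₁ = 7.0423 × 39 = 274.6497 billion.
After: m₂ = 1 / (0.0984) ≈ 10.1626, MB₂ = 39 − 4.09 = 34.91, so M₂ = 10.1626 × 34.91 ≈ 354.7764 billion.
ΔM = M₂ − M₁ = 354.7764 − 274.6497 = 80.1267 billion.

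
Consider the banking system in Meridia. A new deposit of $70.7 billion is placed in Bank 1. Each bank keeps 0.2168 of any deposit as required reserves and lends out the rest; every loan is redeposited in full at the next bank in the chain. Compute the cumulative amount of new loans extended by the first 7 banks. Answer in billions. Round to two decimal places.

$209.24 billion

Bank i lends (1 − rr)^i of the original deposit: Bank 1 lends 70.7·0.7832 ≈ 55.3722, Bank 2 lends 70.7·0.7832² ≈ 43.3675, and so on.
Summing a geometric series: total = 70.7·[0.7832·(1 − 0.7832^7) / (1 − 0.7832)] ≈ 209.2390 billion.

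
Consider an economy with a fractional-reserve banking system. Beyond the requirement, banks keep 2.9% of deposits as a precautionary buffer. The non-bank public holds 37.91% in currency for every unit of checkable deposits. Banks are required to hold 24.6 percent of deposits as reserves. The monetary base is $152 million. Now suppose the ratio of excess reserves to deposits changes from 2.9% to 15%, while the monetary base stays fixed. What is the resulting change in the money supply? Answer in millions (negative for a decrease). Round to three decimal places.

Initially m₁ = (1 + 0.3791) / (0.246 + 0.029 + 0.3791) ≈ 2.1083932, so M₁ = 2.1083932 × 152 ≈ 320.4758 million.
After the change m₂ = (1 + 0.3791) / (0.246 + 0.15 + 0.3791) ≈ 1.7792543, so M₂ = 1.7792543 × 152 ≈ 270.4467 million.
ΔM = M₂ − M₁ = 270.4467 − 320.4758 = -50.0291 million.

-50.029 million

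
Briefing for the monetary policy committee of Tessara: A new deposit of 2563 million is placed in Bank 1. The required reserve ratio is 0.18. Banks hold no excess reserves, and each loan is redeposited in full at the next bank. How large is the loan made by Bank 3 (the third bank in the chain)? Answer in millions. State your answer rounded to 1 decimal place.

Each bank lends a fraction (1 − rr) = 0.8200 of the deposit it receives, so Bank 3 receives 2563·0.8200^2 and lends 2563·0.8200^3 ≈ 1413.1562 million.

1413.2 million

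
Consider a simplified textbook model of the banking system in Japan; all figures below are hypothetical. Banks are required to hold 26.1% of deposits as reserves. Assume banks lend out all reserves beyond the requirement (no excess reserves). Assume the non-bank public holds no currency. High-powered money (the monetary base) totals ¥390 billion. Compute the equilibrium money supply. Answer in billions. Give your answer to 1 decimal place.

¥1494.3 billion

With no currency drain or excess reserves, the money multiplier is m = 1/rr = 1/0.261 ≈ 3.83142.
Money supply M = m × MB = 3.83142 × 390 = 1494.2538 billion.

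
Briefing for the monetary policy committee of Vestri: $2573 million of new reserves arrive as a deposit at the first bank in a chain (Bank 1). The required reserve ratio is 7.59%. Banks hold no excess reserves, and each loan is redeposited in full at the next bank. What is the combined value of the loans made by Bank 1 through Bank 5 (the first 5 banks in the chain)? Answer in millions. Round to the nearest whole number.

Bank i lends (1 − rr)^i of the original deposit: Bank 1 lends 2573·0.9241 = 2377.7093, Bank 2 lends 2573·0.9241² ≈ 2197.2412, and so on.
Summing a geometric series: total = 2573·[0.9241·(1 − 0.9241^5) / (1 − 0.9241)] ≈ 10215.7212 million.

$10216 million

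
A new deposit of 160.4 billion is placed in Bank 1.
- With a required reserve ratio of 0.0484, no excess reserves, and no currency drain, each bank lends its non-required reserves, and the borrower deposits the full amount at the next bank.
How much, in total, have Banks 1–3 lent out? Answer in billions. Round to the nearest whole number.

Bank i lends (1 − rr)^i of the original deposit: Bank 1 lends 160.4·0.9516 ≈ 152.6366, Bank 2 lends 160.4·0.9516² ≈ 145.2490, and so on.
Summing a geometric series: total = 160.4·[0.9516·(1 − 0.9516^3) / (1 − 0.9516)] ≈ 436.1046 billion.

436 billion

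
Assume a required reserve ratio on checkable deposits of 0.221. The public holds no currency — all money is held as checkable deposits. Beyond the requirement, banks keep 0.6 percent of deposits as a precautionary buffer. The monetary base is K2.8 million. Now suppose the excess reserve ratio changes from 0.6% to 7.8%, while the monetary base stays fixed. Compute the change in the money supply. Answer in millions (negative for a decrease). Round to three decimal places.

Initially m₁ = 1 / (0.221 + 0.006) ≈ 4.40529, so M₁ = 4.40529 × 2.8 ≈ 12.3348 million.
After the change m₂ = 1 / (0.221 + 0.078) ≈ 3.34448, so M₂ = 3.34448 × 2.8 ≈ 9.3645 million.
ΔM = M₂ − M₁ = 9.3645 − 12.3348 = -2.9703 million.

-2.970 million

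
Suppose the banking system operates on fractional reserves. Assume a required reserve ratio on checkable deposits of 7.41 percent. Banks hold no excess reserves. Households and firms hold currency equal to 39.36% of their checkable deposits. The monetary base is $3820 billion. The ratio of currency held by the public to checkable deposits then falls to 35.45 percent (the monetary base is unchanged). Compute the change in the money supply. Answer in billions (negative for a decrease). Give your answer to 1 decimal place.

$689.9 billion

Initially m₁ = (1 + 0.3936) / (0.0741 + 0.3936) ≈ 2.979688, so M₁ = 2.979688 × 3820 ≈ 11382.4082 billion.
After the change m₂ = (1 + 0.3545) / (0.0741 + 0.3545) ≈ 3.160289, so M₂ = 3.160289 × 3820 ≈ 12072.304 billion.
ΔM = M₂ − M₁ = 12072.304 − 11382.4082 = 689.8958 billion.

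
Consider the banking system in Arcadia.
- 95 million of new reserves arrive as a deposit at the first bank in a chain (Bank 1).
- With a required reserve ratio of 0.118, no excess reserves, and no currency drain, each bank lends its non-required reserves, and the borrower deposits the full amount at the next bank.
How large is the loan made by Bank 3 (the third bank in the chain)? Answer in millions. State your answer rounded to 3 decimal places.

Each bank lends a fraction (1 − rr) = 0.8820 of the deposit it receives, so Bank 3 receives 95·0.8820^2 and lends 95·0.8820^3 ≈ 65.1823 million.

65.182 million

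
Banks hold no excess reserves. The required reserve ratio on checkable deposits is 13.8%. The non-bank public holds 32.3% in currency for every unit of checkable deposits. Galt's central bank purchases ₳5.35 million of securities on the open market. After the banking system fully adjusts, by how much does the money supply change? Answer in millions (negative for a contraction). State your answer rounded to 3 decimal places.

The money multiplier is m = (1 + c) / (rr + c) = (1 + 0.323) / (0.138 + 0.323) ≈ 2.86985.
The purchase adds 5.35 million of base, so ΔM = m × ΔMB = 2.86985 × (+5.35) ≈ 15.3537 million.

₳15.354 million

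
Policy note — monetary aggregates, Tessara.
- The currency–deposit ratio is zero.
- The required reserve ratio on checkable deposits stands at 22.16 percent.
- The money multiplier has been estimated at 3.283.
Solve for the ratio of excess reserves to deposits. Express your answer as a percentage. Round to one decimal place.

Using m = 3.283. Since m = (1 + c)/(c + rr + e), the denominator satisfies c + rr + e = (1 + c)/m = (1 + 0) / 3.283 ≈ 0.304599.
With c = 0 and rr = 0.2216, the ratio of excess reserves to deposits is 0.304599 − 0 − 0.2216 = 0.082999.

8.3%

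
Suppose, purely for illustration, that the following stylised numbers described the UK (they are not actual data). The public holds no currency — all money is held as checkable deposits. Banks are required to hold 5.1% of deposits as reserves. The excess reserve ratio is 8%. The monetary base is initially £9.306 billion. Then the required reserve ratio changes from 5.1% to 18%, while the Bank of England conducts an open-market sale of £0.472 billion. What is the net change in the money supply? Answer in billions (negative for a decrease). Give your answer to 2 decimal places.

Before: m₁ = 1 / (0.051 + 0.08) ≈ 7.6336, MB₁ = 9.306, so M₁ = 7.6336 × 9.306 ≈ 71.0383 billion.
After: m₂ = 1 / (0.18 + 0.08) ≈ 3.8462, MB₂ = 9.306 − 0.472 = 8.834, so M₂ = 3.8462 × 8.834 ≈ 33.9773 billion.
ΔM = M₂ − M₁ = 33.9773 − 71.0383 = -37.061 billion.

-37.06 billion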